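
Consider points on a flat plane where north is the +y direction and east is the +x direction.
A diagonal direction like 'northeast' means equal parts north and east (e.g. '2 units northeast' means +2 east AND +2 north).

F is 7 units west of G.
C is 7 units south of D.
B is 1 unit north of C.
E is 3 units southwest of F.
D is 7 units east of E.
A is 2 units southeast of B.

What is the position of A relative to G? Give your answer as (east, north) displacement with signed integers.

Place G at the origin (east=0, north=0).
  F is 7 units west of G: delta (east=-7, north=+0); F at (east=-7, north=0).
  E is 3 units southwest of F: delta (east=-3, north=-3); E at (east=-10, north=-3).
  D is 7 units east of E: delta (east=+7, north=+0); D at (east=-3, north=-3).
  C is 7 units south of D: delta (east=+0, north=-7); C at (east=-3, north=-10).
  B is 1 unit north of C: delta (east=+0, north=+1); B at (east=-3, north=-9).
  A is 2 units southeast of B: delta (east=+2, north=-2); A at (east=-1, north=-11).
Therefore A relative to G: (east=-1, north=-11).

Answer: A is at (east=-1, north=-11) relative to G.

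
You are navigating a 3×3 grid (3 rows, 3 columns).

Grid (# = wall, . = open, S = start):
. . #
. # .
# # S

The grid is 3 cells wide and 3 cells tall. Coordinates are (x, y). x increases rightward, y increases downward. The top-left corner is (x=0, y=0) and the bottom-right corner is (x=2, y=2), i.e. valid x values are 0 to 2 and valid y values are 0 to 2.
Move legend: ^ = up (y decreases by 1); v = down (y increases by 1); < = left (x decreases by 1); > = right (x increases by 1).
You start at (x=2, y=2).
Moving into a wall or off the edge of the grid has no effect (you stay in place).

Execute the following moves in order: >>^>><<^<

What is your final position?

Start: (x=2, y=2)
  > (right): blocked, stay at (x=2, y=2)
  > (right): blocked, stay at (x=2, y=2)
  ^ (up): (x=2, y=2) -> (x=2, y=1)
  > (right): blocked, stay at (x=2, y=1)
  > (right): blocked, stay at (x=2, y=1)
  < (left): blocked, stay at (x=2, y=1)
  < (left): blocked, stay at (x=2, y=1)
  ^ (up): blocked, stay at (x=2, y=1)
  < (left): blocked, stay at (x=2, y=1)
Final: (x=2, y=1)

Answer: Final position: (x=2, y=1)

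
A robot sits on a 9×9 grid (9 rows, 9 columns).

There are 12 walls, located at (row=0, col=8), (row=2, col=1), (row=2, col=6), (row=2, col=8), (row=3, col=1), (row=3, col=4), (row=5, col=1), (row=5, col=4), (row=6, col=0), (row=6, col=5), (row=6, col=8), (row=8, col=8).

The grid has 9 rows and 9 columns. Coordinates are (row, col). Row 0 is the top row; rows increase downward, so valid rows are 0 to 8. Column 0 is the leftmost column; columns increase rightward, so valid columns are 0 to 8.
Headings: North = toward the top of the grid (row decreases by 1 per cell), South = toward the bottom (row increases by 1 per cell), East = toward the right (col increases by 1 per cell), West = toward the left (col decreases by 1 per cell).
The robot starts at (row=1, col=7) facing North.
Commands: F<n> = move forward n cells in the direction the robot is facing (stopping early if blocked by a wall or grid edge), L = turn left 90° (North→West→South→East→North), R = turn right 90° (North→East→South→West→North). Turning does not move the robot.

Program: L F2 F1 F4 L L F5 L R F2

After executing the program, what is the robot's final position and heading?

Answer: Final position: (row=1, col=7), facing East

Derivation:
Start: (row=1, col=7), facing North
  L: turn left, now facing West
  F2: move forward 2, now at (row=1, col=5)
  F1: move forward 1, now at (row=1, col=4)
  F4: move forward 4, now at (row=1, col=0)
  L: turn left, now facing South
  L: turn left, now facing East
  F5: move forward 5, now at (row=1, col=5)
  L: turn left, now facing North
  R: turn right, now facing East
  F2: move forward 2, now at (row=1, col=7)
Final: (row=1, col=7), facing East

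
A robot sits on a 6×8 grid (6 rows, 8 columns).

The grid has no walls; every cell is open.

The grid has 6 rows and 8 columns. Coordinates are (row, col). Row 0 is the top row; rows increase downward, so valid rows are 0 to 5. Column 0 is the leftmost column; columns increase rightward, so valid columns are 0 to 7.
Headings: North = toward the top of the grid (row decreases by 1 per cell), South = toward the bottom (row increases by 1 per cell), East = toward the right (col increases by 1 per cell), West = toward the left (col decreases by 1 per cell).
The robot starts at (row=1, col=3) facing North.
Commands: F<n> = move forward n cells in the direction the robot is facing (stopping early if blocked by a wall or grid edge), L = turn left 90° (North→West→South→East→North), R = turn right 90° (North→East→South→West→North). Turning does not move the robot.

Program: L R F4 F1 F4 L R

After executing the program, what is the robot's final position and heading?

Answer: Final position: (row=0, col=3), facing North

Derivation:
Start: (row=1, col=3), facing North
  L: turn left, now facing West
  R: turn right, now facing North
  F4: move forward 1/4 (blocked), now at (row=0, col=3)
  F1: move forward 0/1 (blocked), now at (row=0, col=3)
  F4: move forward 0/4 (blocked), now at (row=0, col=3)
  L: turn left, now facing West
  R: turn right, now facing North
Final: (row=0, col=3), facing North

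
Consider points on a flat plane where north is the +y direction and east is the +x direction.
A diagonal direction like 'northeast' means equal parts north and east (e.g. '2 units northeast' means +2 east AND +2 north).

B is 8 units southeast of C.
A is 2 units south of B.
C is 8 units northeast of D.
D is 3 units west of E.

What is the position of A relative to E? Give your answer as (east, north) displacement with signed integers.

Place E at the origin (east=0, north=0).
  D is 3 units west of E: delta (east=-3, north=+0); D at (east=-3, north=0).
  C is 8 units northeast of D: delta (east=+8, north=+8); C at (east=5, north=8).
  B is 8 units southeast of C: delta (east=+8, north=-8); B at (east=13, north=0).
  A is 2 units south of B: delta (east=+0, north=-2); A at (east=13, north=-2).
Therefore A relative to E: (east=13, north=-2).

Answer: A is at (east=13, north=-2) relative to E.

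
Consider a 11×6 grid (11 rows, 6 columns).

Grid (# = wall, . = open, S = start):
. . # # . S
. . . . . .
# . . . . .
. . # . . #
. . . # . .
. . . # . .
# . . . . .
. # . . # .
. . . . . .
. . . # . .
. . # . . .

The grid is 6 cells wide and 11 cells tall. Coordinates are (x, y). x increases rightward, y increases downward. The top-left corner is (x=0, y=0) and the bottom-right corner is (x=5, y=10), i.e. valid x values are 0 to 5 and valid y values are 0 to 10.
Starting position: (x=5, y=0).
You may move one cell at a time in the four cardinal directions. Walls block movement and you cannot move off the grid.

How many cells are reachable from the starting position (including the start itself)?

BFS flood-fill from (x=5, y=0):
  Distance 0: (x=5, y=0)
  Distance 1: (x=4, y=0), (x=5, y=1)
  Distance 2: (x=4, y=1), (x=5, y=2)
  Distance 3: (x=3, y=1), (x=4, y=2)
  Distance 4: (x=2, y=1), (x=3, y=2), (x=4, y=3)
  Distance 5: (x=1, y=1), (x=2, y=2), (x=3, y=3), (x=4, y=4)
  Distance 6: (x=1, y=0), (x=0, y=1), (x=1, y=2), (x=5, y=4), (x=4, y=5)
  Distance 7: (x=0, y=0), (x=1, y=3), (x=5, y=5), (x=4, y=6)
  Distance 8: (x=0, y=3), (x=1, y=4), (x=3, y=6), (x=5, y=6)
  Distance 9: (x=0, y=4), (x=2, y=4), (x=1, y=5), (x=2, y=6), (x=3, y=7), (x=5, y=7)
  Distance 10: (x=0, y=5), (x=2, y=5), (x=1, y=6), (x=2, y=7), (x=3, y=8), (x=5, y=8)
  Distance 11: (x=2, y=8), (x=4, y=8), (x=5, y=9)
  Distance 12: (x=1, y=8), (x=2, y=9), (x=4, y=9), (x=5, y=10)
  Distance 13: (x=0, y=8), (x=1, y=9), (x=4, y=10)
  Distance 14: (x=0, y=7), (x=0, y=9), (x=1, y=10), (x=3, y=10)
  Distance 15: (x=0, y=10)
Total reachable: 54 (grid has 54 open cells total)

Answer: Reachable cells: 54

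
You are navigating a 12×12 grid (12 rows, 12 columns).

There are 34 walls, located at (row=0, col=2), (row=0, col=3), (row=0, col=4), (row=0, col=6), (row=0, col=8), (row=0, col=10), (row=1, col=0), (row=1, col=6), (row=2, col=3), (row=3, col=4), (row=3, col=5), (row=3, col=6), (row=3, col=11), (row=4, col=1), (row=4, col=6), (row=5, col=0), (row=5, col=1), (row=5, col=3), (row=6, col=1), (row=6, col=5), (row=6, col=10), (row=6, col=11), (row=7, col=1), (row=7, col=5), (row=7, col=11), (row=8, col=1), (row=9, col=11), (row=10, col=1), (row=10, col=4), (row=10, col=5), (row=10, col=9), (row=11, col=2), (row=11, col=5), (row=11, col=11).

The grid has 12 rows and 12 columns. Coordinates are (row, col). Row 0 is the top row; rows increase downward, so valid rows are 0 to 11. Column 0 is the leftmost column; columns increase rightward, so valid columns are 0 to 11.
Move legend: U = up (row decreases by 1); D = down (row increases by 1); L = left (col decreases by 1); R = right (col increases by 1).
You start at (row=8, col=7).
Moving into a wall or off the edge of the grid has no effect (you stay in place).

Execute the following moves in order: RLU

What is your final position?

Answer: Final position: (row=7, col=7)

Derivation:
Start: (row=8, col=7)
  R (right): (row=8, col=7) -> (row=8, col=8)
  L (left): (row=8, col=8) -> (row=8, col=7)
  U (up): (row=8, col=7) -> (row=7, col=7)
Final: (row=7, col=7)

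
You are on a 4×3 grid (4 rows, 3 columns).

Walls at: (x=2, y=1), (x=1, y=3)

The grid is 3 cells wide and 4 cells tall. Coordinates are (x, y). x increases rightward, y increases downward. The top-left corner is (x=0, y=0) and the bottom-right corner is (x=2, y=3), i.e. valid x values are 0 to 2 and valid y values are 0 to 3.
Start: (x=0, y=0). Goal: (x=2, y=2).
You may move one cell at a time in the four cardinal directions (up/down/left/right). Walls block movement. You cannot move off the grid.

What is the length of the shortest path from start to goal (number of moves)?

Answer: Shortest path length: 4

Derivation:
BFS from (x=0, y=0) until reaching (x=2, y=2):
  Distance 0: (x=0, y=0)
  Distance 1: (x=1, y=0), (x=0, y=1)
  Distance 2: (x=2, y=0), (x=1, y=1), (x=0, y=2)
  Distance 3: (x=1, y=2), (x=0, y=3)
  Distance 4: (x=2, y=2)  <- goal reached here
One shortest path (4 moves): (x=0, y=0) -> (x=1, y=0) -> (x=1, y=1) -> (x=1, y=2) -> (x=2, y=2)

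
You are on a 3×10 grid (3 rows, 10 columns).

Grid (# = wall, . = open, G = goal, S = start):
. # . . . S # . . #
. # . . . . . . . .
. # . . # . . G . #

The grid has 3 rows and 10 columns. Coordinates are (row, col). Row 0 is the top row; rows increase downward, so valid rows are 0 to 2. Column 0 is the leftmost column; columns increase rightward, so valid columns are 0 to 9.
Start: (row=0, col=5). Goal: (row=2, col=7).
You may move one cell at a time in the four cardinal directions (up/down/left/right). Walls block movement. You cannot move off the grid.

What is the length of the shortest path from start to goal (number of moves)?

BFS from (row=0, col=5) until reaching (row=2, col=7):
  Distance 0: (row=0, col=5)
  Distance 1: (row=0, col=4), (row=1, col=5)
  Distance 2: (row=0, col=3), (row=1, col=4), (row=1, col=6), (row=2, col=5)
  Distance 3: (row=0, col=2), (row=1, col=3), (row=1, col=7), (row=2, col=6)
  Distance 4: (row=0, col=7), (row=1, col=2), (row=1, col=8), (row=2, col=3), (row=2, col=7)  <- goal reached here
One shortest path (4 moves): (row=0, col=5) -> (row=1, col=5) -> (row=1, col=6) -> (row=1, col=7) -> (row=2, col=7)

Answer: Shortest path length: 4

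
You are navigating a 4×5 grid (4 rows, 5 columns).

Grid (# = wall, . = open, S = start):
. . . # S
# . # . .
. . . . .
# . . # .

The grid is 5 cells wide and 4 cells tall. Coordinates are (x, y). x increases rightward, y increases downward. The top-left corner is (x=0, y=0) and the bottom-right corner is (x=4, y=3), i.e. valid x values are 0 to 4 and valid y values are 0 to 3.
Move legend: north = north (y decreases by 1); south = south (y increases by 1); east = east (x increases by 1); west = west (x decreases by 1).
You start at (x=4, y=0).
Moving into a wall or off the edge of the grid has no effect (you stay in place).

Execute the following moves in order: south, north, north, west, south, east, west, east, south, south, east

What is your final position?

Start: (x=4, y=0)
  south (south): (x=4, y=0) -> (x=4, y=1)
  north (north): (x=4, y=1) -> (x=4, y=0)
  north (north): blocked, stay at (x=4, y=0)
  west (west): blocked, stay at (x=4, y=0)
  south (south): (x=4, y=0) -> (x=4, y=1)
  east (east): blocked, stay at (x=4, y=1)
  west (west): (x=4, y=1) -> (x=3, y=1)
  east (east): (x=3, y=1) -> (x=4, y=1)
  south (south): (x=4, y=1) -> (x=4, y=2)
  south (south): (x=4, y=2) -> (x=4, y=3)
  east (east): blocked, stay at (x=4, y=3)
Final: (x=4, y=3)

Answer: Final position: (x=4, y=3)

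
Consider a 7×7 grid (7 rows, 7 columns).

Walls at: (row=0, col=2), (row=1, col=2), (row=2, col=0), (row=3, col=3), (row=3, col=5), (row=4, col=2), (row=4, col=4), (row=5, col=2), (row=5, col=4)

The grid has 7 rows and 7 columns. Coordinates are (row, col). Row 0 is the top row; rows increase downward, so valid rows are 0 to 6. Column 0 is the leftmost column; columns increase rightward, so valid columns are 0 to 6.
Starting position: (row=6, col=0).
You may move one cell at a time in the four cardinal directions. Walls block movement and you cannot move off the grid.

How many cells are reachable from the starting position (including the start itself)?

Answer: Reachable cells: 40

Derivation:
BFS flood-fill from (row=6, col=0):
  Distance 0: (row=6, col=0)
  Distance 1: (row=5, col=0), (row=6, col=1)
  Distance 2: (row=4, col=0), (row=5, col=1), (row=6, col=2)
  Distance 3: (row=3, col=0), (row=4, col=1), (row=6, col=3)
  Distance 4: (row=3, col=1), (row=5, col=3), (row=6, col=4)
  Distance 5: (row=2, col=1), (row=3, col=2), (row=4, col=3), (row=6, col=5)
  Distance 6: (row=1, col=1), (row=2, col=2), (row=5, col=5), (row=6, col=6)
  Distance 7: (row=0, col=1), (row=1, col=0), (row=2, col=3), (row=4, col=5), (row=5, col=6)
  Distance 8: (row=0, col=0), (row=1, col=3), (row=2, col=4), (row=4, col=6)
  Distance 9: (row=0, col=3), (row=1, col=4), (row=2, col=5), (row=3, col=4), (row=3, col=6)
  Distance 10: (row=0, col=4), (row=1, col=5), (row=2, col=6)
  Distance 11: (row=0, col=5), (row=1, col=6)
  Distance 12: (row=0, col=6)
Total reachable: 40 (grid has 40 open cells total)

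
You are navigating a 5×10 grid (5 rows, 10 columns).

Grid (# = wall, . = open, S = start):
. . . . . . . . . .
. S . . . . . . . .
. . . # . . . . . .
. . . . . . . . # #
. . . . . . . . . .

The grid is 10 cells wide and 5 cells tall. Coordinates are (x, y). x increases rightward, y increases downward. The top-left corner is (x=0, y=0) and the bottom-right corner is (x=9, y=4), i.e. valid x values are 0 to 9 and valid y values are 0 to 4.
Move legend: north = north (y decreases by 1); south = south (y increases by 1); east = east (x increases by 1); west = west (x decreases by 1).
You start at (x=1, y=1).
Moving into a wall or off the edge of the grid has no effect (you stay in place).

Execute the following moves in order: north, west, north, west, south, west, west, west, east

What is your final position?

Answer: Final position: (x=1, y=1)

Derivation:
Start: (x=1, y=1)
  north (north): (x=1, y=1) -> (x=1, y=0)
  west (west): (x=1, y=0) -> (x=0, y=0)
  north (north): blocked, stay at (x=0, y=0)
  west (west): blocked, stay at (x=0, y=0)
  south (south): (x=0, y=0) -> (x=0, y=1)
  [×3]west (west): blocked, stay at (x=0, y=1)
  east (east): (x=0, y=1) -> (x=1, y=1)
Final: (x=1, y=1)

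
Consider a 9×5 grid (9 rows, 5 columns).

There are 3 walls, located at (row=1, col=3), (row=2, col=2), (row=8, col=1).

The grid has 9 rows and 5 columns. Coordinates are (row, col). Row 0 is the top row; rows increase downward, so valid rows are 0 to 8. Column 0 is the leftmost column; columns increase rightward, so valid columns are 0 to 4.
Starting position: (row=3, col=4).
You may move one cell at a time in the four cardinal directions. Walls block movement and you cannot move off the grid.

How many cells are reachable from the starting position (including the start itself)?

Answer: Reachable cells: 42

Derivation:
BFS flood-fill from (row=3, col=4):
  Distance 0: (row=3, col=4)
  Distance 1: (row=2, col=4), (row=3, col=3), (row=4, col=4)
  Distance 2: (row=1, col=4), (row=2, col=3), (row=3, col=2), (row=4, col=3), (row=5, col=4)
  Distance 3: (row=0, col=4), (row=3, col=1), (row=4, col=2), (row=5, col=3), (row=6, col=4)
  Distance 4: (row=0, col=3), (row=2, col=1), (row=3, col=0), (row=4, col=1), (row=5, col=2), (row=6, col=3), (row=7, col=4)
  Distance 5: (row=0, col=2), (row=1, col=1), (row=2, col=0), (row=4, col=0), (row=5, col=1), (row=6, col=2), (row=7, col=3), (row=8, col=4)
  Distance 6: (row=0, col=1), (row=1, col=0), (row=1, col=2), (row=5, col=0), (row=6, col=1), (row=7, col=2), (row=8, col=3)
  Distance 7: (row=0, col=0), (row=6, col=0), (row=7, col=1), (row=8, col=2)
  Distance 8: (row=7, col=0)
  Distance 9: (row=8, col=0)
Total reachable: 42 (grid has 42 open cells total)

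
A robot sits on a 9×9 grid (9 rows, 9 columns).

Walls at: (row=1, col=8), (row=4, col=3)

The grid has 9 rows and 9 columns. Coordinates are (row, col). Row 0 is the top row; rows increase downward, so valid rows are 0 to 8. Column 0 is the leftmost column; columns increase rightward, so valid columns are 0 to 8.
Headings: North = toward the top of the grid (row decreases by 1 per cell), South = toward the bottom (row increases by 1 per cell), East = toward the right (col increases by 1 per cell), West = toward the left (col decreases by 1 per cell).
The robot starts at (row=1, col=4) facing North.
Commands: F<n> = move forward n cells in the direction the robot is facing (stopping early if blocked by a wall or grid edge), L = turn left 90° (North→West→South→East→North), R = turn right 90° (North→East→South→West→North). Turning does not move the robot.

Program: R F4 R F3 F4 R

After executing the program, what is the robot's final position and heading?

Start: (row=1, col=4), facing North
  R: turn right, now facing East
  F4: move forward 3/4 (blocked), now at (row=1, col=7)
  R: turn right, now facing South
  F3: move forward 3, now at (row=4, col=7)
  F4: move forward 4, now at (row=8, col=7)
  R: turn right, now facing West
Final: (row=8, col=7), facing West

Answer: Final position: (row=8, col=7), facing West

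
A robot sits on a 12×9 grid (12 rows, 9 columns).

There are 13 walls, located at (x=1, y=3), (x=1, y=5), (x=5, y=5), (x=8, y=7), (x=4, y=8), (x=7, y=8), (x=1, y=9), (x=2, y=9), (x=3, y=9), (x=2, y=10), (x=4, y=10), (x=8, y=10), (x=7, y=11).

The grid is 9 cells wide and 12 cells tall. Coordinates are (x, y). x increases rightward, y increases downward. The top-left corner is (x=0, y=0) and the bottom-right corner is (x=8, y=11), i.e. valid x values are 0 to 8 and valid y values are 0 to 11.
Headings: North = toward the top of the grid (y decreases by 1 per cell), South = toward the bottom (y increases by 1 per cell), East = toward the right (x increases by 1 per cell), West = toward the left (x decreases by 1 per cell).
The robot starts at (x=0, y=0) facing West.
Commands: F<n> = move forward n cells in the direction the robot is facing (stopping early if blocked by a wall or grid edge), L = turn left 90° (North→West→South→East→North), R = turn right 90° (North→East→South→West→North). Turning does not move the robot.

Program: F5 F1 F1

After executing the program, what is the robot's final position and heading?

Answer: Final position: (x=0, y=0), facing West

Derivation:
Start: (x=0, y=0), facing West
  F5: move forward 0/5 (blocked), now at (x=0, y=0)
  F1: move forward 0/1 (blocked), now at (x=0, y=0)
  F1: move forward 0/1 (blocked), now at (x=0, y=0)
Final: (x=0, y=0), facing West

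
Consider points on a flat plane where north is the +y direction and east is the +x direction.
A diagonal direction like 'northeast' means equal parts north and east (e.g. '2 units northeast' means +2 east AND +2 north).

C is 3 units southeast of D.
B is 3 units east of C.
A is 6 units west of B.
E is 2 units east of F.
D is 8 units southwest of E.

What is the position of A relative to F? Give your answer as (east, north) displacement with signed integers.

Place F at the origin (east=0, north=0).
  E is 2 units east of F: delta (east=+2, north=+0); E at (east=2, north=0).
  D is 8 units southwest of E: delta (east=-8, north=-8); D at (east=-6, north=-8).
  C is 3 units southeast of D: delta (east=+3, north=-3); C at (east=-3, north=-11).
  B is 3 units east of C: delta (east=+3, north=+0); B at (east=0, north=-11).
  A is 6 units west of B: delta (east=-6, north=+0); A at (east=-6, north=-11).
Therefore A relative to F: (east=-6, north=-11).

Answer: A is at (east=-6, north=-11) relative to F.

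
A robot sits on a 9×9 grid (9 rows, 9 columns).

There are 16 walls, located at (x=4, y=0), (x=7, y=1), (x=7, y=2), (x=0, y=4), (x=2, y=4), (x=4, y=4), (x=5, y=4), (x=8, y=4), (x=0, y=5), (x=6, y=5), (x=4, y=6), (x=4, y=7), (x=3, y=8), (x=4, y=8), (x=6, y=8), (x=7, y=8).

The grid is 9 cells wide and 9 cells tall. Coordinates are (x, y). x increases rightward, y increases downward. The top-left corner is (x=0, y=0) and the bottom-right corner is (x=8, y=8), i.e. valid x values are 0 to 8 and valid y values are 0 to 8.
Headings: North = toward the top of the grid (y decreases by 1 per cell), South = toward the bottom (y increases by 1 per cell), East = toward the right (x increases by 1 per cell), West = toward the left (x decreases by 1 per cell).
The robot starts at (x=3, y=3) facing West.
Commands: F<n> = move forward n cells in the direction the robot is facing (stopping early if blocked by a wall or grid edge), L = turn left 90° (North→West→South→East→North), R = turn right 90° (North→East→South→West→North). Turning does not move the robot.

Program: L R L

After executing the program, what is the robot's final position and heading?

Start: (x=3, y=3), facing West
  L: turn left, now facing South
  R: turn right, now facing West
  L: turn left, now facing South
Final: (x=3, y=3), facing South

Answer: Final position: (x=3, y=3), facing South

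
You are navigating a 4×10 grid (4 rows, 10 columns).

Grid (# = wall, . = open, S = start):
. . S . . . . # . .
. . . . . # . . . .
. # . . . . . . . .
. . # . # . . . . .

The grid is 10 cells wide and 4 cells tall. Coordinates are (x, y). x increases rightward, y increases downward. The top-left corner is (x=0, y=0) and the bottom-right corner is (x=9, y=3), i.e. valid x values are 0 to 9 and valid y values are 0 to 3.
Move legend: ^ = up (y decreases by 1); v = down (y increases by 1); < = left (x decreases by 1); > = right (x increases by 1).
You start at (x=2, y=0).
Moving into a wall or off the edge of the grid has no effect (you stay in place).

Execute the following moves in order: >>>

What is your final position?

Answer: Final position: (x=5, y=0)

Derivation:
Start: (x=2, y=0)
  > (right): (x=2, y=0) -> (x=3, y=0)
  > (right): (x=3, y=0) -> (x=4, y=0)
  > (right): (x=4, y=0) -> (x=5, y=0)
Final: (x=5, y=0)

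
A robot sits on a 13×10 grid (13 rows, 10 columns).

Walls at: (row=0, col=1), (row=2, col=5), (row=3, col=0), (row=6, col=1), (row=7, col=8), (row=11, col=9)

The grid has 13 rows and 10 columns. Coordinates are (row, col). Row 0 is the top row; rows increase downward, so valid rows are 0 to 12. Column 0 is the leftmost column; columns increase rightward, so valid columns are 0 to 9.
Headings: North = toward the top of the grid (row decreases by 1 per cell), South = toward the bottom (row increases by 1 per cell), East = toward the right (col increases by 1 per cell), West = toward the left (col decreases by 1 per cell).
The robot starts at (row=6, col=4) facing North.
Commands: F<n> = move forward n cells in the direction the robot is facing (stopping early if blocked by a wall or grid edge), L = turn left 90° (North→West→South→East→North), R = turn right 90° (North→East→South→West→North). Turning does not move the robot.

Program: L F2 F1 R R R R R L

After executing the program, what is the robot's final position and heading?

Answer: Final position: (row=6, col=2), facing West

Derivation:
Start: (row=6, col=4), facing North
  L: turn left, now facing West
  F2: move forward 2, now at (row=6, col=2)
  F1: move forward 0/1 (blocked), now at (row=6, col=2)
  R: turn right, now facing North
  R: turn right, now facing East
  R: turn right, now facing South
  R: turn right, now facing West
  R: turn right, now facing North
  L: turn left, now facing West
Final: (row=6, col=2), facing West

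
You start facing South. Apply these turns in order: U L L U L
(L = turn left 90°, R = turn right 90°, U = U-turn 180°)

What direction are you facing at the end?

Answer: Final heading: West

Derivation:
Start: South
  U (U-turn (180°)) -> North
  L (left (90° counter-clockwise)) -> West
  L (left (90° counter-clockwise)) -> South
  U (U-turn (180°)) -> North
  L (left (90° counter-clockwise)) -> West
Final: West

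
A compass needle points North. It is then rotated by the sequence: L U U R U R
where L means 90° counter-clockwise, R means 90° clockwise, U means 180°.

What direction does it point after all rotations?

Start: North
  L (left (90° counter-clockwise)) -> West
  U (U-turn (180°)) -> East
  U (U-turn (180°)) -> West
  R (right (90° clockwise)) -> North
  U (U-turn (180°)) -> South
  R (right (90° clockwise)) -> West
Final: West

Answer: Final heading: West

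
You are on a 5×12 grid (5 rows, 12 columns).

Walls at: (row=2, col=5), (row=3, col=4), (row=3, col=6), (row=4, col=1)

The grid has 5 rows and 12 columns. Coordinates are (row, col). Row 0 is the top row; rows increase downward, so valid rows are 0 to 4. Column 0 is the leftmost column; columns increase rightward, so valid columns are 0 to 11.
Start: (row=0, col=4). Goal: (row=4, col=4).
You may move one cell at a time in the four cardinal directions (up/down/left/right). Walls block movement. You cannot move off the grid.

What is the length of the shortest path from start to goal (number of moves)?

Answer: Shortest path length: 6

Derivation:
BFS from (row=0, col=4) until reaching (row=4, col=4):
  Distance 0: (row=0, col=4)
  Distance 1: (row=0, col=3), (row=0, col=5), (row=1, col=4)
  Distance 2: (row=0, col=2), (row=0, col=6), (row=1, col=3), (row=1, col=5), (row=2, col=4)
  Distance 3: (row=0, col=1), (row=0, col=7), (row=1, col=2), (row=1, col=6), (row=2, col=3)
  Distance 4: (row=0, col=0), (row=0, col=8), (row=1, col=1), (row=1, col=7), (row=2, col=2), (row=2, col=6), (row=3, col=3)
  Distance 5: (row=0, col=9), (row=1, col=0), (row=1, col=8), (row=2, col=1), (row=2, col=7), (row=3, col=2), (row=4, col=3)
  Distance 6: (row=0, col=10), (row=1, col=9), (row=2, col=0), (row=2, col=8), (row=3, col=1), (row=3, col=7), (row=4, col=2), (row=4, col=4)  <- goal reached here
One shortest path (6 moves): (row=0, col=4) -> (row=0, col=3) -> (row=1, col=3) -> (row=2, col=3) -> (row=3, col=3) -> (row=4, col=3) -> (row=4, col=4)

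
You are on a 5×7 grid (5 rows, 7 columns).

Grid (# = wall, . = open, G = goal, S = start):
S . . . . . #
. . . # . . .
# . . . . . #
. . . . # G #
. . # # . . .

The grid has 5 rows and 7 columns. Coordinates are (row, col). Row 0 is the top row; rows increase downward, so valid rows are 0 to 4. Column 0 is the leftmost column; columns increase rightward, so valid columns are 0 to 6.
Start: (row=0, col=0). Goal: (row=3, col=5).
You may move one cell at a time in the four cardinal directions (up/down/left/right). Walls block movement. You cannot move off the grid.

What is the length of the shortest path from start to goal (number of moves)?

BFS from (row=0, col=0) until reaching (row=3, col=5):
  Distance 0: (row=0, col=0)
  Distance 1: (row=0, col=1), (row=1, col=0)
  Distance 2: (row=0, col=2), (row=1, col=1)
  Distance 3: (row=0, col=3), (row=1, col=2), (row=2, col=1)
  Distance 4: (row=0, col=4), (row=2, col=2), (row=3, col=1)
  Distance 5: (row=0, col=5), (row=1, col=4), (row=2, col=3), (row=3, col=0), (row=3, col=2), (row=4, col=1)
  Distance 6: (row=1, col=5), (row=2, col=4), (row=3, col=3), (row=4, col=0)
  Distance 7: (row=1, col=6), (row=2, col=5)
  Distance 8: (row=3, col=5)  <- goal reached here
One shortest path (8 moves): (row=0, col=0) -> (row=0, col=1) -> (row=0, col=2) -> (row=0, col=3) -> (row=0, col=4) -> (row=0, col=5) -> (row=1, col=5) -> (row=2, col=5) -> (row=3, col=5)

Answer: Shortest path length: 8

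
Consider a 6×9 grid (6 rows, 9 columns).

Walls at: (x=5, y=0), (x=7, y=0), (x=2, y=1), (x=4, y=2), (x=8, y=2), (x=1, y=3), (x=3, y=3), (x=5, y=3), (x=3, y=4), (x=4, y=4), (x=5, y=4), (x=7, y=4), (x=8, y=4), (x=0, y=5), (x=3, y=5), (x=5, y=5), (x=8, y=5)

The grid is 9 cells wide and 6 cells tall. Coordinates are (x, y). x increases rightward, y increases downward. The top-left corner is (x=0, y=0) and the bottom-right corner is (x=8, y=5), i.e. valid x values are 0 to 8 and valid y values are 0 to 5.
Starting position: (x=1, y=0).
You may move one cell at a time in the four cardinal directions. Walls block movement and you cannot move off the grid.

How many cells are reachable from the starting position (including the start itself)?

Answer: Reachable cells: 35

Derivation:
BFS flood-fill from (x=1, y=0):
  Distance 0: (x=1, y=0)
  Distance 1: (x=0, y=0), (x=2, y=0), (x=1, y=1)
  Distance 2: (x=3, y=0), (x=0, y=1), (x=1, y=2)
  Distance 3: (x=4, y=0), (x=3, y=1), (x=0, y=2), (x=2, y=2)
  Distance 4: (x=4, y=1), (x=3, y=2), (x=0, y=3), (x=2, y=3)
  Distance 5: (x=5, y=1), (x=0, y=4), (x=2, y=4)
  Distance 6: (x=6, y=1), (x=5, y=2), (x=1, y=4), (x=2, y=5)
  Distance 7: (x=6, y=0), (x=7, y=1), (x=6, y=2), (x=1, y=5)
  Distance 8: (x=8, y=1), (x=7, y=2), (x=6, y=3)
  Distance 9: (x=8, y=0), (x=7, y=3), (x=6, y=4)
  Distance 10: (x=8, y=3), (x=6, y=5)
  Distance 11: (x=7, y=5)
Total reachable: 35 (grid has 37 open cells total)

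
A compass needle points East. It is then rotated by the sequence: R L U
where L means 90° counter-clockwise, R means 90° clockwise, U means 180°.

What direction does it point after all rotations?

Start: East
  R (right (90° clockwise)) -> South
  L (left (90° counter-clockwise)) -> East
  U (U-turn (180°)) -> West
Final: West

Answer: Final heading: West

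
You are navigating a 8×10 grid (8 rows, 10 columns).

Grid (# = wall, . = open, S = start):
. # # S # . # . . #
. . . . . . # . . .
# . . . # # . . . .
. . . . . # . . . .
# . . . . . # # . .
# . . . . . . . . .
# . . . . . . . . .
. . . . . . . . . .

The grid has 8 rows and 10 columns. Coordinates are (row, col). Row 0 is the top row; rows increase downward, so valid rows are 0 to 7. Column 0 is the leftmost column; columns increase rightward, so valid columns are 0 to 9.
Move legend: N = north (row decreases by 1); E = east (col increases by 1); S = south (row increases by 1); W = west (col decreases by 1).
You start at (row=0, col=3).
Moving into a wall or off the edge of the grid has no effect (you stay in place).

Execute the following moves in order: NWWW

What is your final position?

Start: (row=0, col=3)
  N (north): blocked, stay at (row=0, col=3)
  [×3]W (west): blocked, stay at (row=0, col=3)
Final: (row=0, col=3)

Answer: Final position: (row=0, col=3)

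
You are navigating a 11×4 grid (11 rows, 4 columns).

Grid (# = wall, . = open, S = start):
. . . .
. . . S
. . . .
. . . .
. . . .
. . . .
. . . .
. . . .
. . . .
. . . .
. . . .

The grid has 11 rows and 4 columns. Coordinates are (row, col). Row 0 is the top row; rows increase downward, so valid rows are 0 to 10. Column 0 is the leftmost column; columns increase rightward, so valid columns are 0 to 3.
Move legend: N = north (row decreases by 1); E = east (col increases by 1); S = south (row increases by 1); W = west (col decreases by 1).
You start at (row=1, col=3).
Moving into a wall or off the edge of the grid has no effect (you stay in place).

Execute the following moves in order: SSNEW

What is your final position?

Answer: Final position: (row=2, col=2)

Derivation:
Start: (row=1, col=3)
  S (south): (row=1, col=3) -> (row=2, col=3)
  S (south): (row=2, col=3) -> (row=3, col=3)
  N (north): (row=3, col=3) -> (row=2, col=3)
  E (east): blocked, stay at (row=2, col=3)
  W (west): (row=2, col=3) -> (row=2, col=2)
Final: (row=2, col=2)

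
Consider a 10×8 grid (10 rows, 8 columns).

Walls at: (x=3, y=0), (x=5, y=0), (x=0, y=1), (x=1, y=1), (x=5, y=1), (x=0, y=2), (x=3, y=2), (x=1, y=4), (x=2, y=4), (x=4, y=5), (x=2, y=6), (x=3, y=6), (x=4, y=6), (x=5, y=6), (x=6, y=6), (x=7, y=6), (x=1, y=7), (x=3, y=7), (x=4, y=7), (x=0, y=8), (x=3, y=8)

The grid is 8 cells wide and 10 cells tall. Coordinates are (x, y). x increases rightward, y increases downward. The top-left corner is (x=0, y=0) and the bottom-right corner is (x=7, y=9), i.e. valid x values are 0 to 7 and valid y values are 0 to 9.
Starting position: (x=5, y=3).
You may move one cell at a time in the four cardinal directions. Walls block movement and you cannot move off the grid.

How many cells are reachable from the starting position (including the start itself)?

Answer: Reachable cells: 41

Derivation:
BFS flood-fill from (x=5, y=3):
  Distance 0: (x=5, y=3)
  Distance 1: (x=5, y=2), (x=4, y=3), (x=6, y=3), (x=5, y=4)
  Distance 2: (x=4, y=2), (x=6, y=2), (x=3, y=3), (x=7, y=3), (x=4, y=4), (x=6, y=4), (x=5, y=5)
  Distance 3: (x=4, y=1), (x=6, y=1), (x=7, y=2), (x=2, y=3), (x=3, y=4), (x=7, y=4), (x=6, y=5)
  Distance 4: (x=4, y=0), (x=6, y=0), (x=3, y=1), (x=7, y=1), (x=2, y=2), (x=1, y=3), (x=3, y=5), (x=7, y=5)
  Distance 5: (x=7, y=0), (x=2, y=1), (x=1, y=2), (x=0, y=3), (x=2, y=5)
  Distance 6: (x=2, y=0), (x=0, y=4), (x=1, y=5)
  Distance 7: (x=1, y=0), (x=0, y=5), (x=1, y=6)
  Distance 8: (x=0, y=0), (x=0, y=6)
  Distance 9: (x=0, y=7)
Total reachable: 41 (grid has 59 open cells total)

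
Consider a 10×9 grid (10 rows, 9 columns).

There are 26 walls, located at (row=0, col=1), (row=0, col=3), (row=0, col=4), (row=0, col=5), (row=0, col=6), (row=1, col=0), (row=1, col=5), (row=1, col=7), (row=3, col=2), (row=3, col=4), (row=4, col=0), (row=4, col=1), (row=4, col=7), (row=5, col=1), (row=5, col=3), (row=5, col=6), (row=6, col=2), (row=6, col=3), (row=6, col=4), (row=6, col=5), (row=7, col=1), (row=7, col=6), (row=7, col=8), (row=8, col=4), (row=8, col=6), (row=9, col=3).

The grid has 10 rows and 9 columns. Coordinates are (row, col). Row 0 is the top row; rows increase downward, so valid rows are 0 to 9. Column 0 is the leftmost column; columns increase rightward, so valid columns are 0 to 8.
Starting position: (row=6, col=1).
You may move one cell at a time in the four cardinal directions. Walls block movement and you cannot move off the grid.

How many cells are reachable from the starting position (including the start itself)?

BFS flood-fill from (row=6, col=1):
  Distance 0: (row=6, col=1)
  Distance 1: (row=6, col=0)
  Distance 2: (row=5, col=0), (row=7, col=0)
  Distance 3: (row=8, col=0)
  Distance 4: (row=8, col=1), (row=9, col=0)
  Distance 5: (row=8, col=2), (row=9, col=1)
  Distance 6: (row=7, col=2), (row=8, col=3), (row=9, col=2)
  Distance 7: (row=7, col=3)
  Distance 8: (row=7, col=4)
  Distance 9: (row=7, col=5)
  Distance 10: (row=8, col=5)
  Distance 11: (row=9, col=5)
  Distance 12: (row=9, col=4), (row=9, col=6)
  Distance 13: (row=9, col=7)
  Distance 14: (row=8, col=7), (row=9, col=8)
  Distance 15: (row=7, col=7), (row=8, col=8)
  Distance 16: (row=6, col=7)
  Distance 17: (row=5, col=7), (row=6, col=6), (row=6, col=8)
  Distance 18: (row=5, col=8)
  Distance 19: (row=4, col=8)
  Distance 20: (row=3, col=8)
  Distance 21: (row=2, col=8), (row=3, col=7)
  Distance 22: (row=1, col=8), (row=2, col=7), (row=3, col=6)
  Distance 23: (row=0, col=8), (row=2, col=6), (row=3, col=5), (row=4, col=6)
  Distance 24: (row=0, col=7), (row=1, col=6), (row=2, col=5), (row=4, col=5)
  Distance 25: (row=2, col=4), (row=4, col=4), (row=5, col=5)
  Distance 26: (row=1, col=4), (row=2, col=3), (row=4, col=3), (row=5, col=4)
  Distance 27: (row=1, col=3), (row=2, col=2), (row=3, col=3), (row=4, col=2)
  Distance 28: (row=1, col=2), (row=2, col=1), (row=5, col=2)
  Distance 29: (row=0, col=2), (row=1, col=1), (row=2, col=0), (row=3, col=1)
  Distance 30: (row=3, col=0)
Total reachable: 63 (grid has 64 open cells total)

Answer: Reachable cells: 63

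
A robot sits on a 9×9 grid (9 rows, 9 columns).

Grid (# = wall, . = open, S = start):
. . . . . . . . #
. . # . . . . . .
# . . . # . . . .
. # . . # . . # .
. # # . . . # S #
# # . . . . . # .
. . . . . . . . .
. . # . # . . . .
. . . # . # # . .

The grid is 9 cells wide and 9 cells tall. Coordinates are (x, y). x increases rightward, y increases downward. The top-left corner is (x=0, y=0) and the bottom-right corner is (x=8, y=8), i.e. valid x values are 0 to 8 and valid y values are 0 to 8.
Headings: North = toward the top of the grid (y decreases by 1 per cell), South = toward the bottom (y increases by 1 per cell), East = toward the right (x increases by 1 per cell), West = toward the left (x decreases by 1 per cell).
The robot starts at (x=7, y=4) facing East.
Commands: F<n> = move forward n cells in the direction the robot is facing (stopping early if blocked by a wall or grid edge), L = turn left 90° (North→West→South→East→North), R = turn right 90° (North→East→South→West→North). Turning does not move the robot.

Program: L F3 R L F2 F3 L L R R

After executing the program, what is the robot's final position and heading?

Answer: Final position: (x=7, y=4), facing North

Derivation:
Start: (x=7, y=4), facing East
  L: turn left, now facing North
  F3: move forward 0/3 (blocked), now at (x=7, y=4)
  R: turn right, now facing East
  L: turn left, now facing North
  F2: move forward 0/2 (blocked), now at (x=7, y=4)
  F3: move forward 0/3 (blocked), now at (x=7, y=4)
  L: turn left, now facing West
  L: turn left, now facing South
  R: turn right, now facing West
  R: turn right, now facing North
Final: (x=7, y=4), facing North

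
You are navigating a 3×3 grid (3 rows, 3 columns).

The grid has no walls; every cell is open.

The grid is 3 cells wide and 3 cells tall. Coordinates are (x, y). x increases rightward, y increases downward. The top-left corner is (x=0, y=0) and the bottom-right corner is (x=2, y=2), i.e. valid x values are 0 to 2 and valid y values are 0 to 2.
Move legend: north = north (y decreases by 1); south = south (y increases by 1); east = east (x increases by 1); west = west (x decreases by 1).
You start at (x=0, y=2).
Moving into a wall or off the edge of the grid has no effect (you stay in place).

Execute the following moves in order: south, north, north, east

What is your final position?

Answer: Final position: (x=1, y=0)

Derivation:
Start: (x=0, y=2)
  south (south): blocked, stay at (x=0, y=2)
  north (north): (x=0, y=2) -> (x=0, y=1)
  north (north): (x=0, y=1) -> (x=0, y=0)
  east (east): (x=0, y=0) -> (x=1, y=0)
Final: (x=1, y=0)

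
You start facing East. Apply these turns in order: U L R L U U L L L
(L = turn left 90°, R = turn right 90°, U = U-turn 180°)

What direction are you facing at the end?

Start: East
  U (U-turn (180°)) -> West
  L (left (90° counter-clockwise)) -> South
  R (right (90° clockwise)) -> West
  L (left (90° counter-clockwise)) -> South
  U (U-turn (180°)) -> North
  U (U-turn (180°)) -> South
  L (left (90° counter-clockwise)) -> East
  L (left (90° counter-clockwise)) -> North
  L (left (90° counter-clockwise)) -> West
Final: West

Answer: Final heading: West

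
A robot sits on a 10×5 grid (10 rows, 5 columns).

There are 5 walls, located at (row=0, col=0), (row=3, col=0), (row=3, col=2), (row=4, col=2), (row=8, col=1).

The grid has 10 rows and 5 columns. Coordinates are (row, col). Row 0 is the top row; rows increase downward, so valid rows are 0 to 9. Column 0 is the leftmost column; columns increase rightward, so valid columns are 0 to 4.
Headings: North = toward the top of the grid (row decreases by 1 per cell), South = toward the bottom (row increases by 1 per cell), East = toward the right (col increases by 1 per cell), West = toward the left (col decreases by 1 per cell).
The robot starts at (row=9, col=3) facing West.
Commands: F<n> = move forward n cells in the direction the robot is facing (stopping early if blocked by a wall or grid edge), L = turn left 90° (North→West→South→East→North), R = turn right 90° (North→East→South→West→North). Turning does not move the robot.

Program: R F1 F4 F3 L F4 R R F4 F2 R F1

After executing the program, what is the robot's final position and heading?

Answer: Final position: (row=2, col=4), facing South

Derivation:
Start: (row=9, col=3), facing West
  R: turn right, now facing North
  F1: move forward 1, now at (row=8, col=3)
  F4: move forward 4, now at (row=4, col=3)
  F3: move forward 3, now at (row=1, col=3)
  L: turn left, now facing West
  F4: move forward 3/4 (blocked), now at (row=1, col=0)
  R: turn right, now facing North
  R: turn right, now facing East
  F4: move forward 4, now at (row=1, col=4)
  F2: move forward 0/2 (blocked), now at (row=1, col=4)
  R: turn right, now facing South
  F1: move forward 1, now at (row=2, col=4)
Final: (row=2, col=4), facing South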